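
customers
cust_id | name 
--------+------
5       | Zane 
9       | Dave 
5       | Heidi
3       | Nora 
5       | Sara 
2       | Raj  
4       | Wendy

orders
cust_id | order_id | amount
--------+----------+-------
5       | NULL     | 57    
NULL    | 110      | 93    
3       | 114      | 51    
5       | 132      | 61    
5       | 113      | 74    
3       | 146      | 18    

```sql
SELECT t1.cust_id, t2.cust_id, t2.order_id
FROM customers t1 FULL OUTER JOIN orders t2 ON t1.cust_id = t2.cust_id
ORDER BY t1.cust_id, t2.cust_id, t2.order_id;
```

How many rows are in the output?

FULL OUTER JOIN keeps every row from both sides; unmatched rows get NULL for the other side's columns.
Matching on t1.cust_id = t2.cust_id. A NULL in a compared column never satisfies the condition.
Matched pairs: 11; unmatched t1 rows kept: 3; unmatched t2 rows kept: 1.
Total: 11 matched + 4 padded = 15 rows.

15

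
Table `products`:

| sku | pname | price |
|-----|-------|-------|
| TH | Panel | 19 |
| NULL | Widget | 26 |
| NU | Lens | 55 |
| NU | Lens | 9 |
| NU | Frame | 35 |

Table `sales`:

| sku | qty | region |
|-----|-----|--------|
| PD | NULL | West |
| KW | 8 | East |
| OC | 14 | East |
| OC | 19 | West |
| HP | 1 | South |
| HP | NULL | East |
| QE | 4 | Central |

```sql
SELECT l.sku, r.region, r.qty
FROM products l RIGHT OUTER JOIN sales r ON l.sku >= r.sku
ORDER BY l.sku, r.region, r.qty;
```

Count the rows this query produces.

RIGHT JOIN keeps every row from `sales`; unmatched rows get NULL for `products`'s columns.
Matching on l.sku >= r.sku. A NULL in a compared column never satisfies the condition.
Matched pairs: 16; unmatched r rows kept: 0.
Total: 16 rows.

16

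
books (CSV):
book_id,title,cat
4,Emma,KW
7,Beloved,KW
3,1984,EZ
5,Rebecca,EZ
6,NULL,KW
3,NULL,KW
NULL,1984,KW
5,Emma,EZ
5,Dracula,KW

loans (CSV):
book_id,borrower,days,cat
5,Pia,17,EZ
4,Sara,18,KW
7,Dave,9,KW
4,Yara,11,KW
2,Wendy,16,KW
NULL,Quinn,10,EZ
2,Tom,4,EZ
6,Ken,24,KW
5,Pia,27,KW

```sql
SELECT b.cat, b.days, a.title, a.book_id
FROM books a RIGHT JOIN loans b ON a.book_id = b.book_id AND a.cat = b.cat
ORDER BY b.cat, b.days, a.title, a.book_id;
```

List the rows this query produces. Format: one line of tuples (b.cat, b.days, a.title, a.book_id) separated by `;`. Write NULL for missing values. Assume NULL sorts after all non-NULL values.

RIGHT JOIN keeps every row from `loans`; unmatched rows get NULL for `books`'s columns.
Matching on a.book_id = b.book_id AND a.cat = b.cat. A NULL in a compared column never satisfies the condition.
- a row (book_id=4, cat=KW): matches 2 b row(s) → 2 output row(s).
- a row (book_id=7, cat=KW): matches 1 b row(s) → 1 output row(s).
- a row (book_id=3, cat=EZ): no match.
- a row (book_id=5, cat=EZ): matches 1 b row(s) → 1 output row(s).
- a row (book_id=6, cat=KW): matches 1 b row(s) → 1 output row(s).
- a row (book_id=3, cat=KW): no match.
- a row (book_id=NULL, cat=KW): no match.
- a row (book_id=5, cat=EZ): matches 1 b row(s) → 1 output row(s).
- a row (book_id=5, cat=KW): matches 1 b row(s) → 1 output row(s).
- 3 b row(s) had no a match → kept, a columns NULL.
After projecting and ordering:
b.cat | b.days | a.title | a.book_id
EZ | 4 | NULL | NULL
EZ | 10 | NULL | NULL
EZ | 17 | Emma | 5
EZ | 17 | Rebecca | 5
KW | 9 | Beloved | 7
KW | 11 | Emma | 4
KW | 16 | NULL | NULL
KW | 18 | Emma | 4
KW | 24 | NULL | 6
KW | 27 | Dracula | 5

(EZ, 4, NULL, NULL); (EZ, 10, NULL, NULL); (EZ, 17, Emma, 5); (EZ, 17, Rebecca, 5); (KW, 9, Beloved, 7); (KW, 11, Emma, 4); (KW, 16, NULL, NULL); (KW, 18, Emma, 4); (KW, 24, NULL, 6); (KW, 27, Dracula, 5)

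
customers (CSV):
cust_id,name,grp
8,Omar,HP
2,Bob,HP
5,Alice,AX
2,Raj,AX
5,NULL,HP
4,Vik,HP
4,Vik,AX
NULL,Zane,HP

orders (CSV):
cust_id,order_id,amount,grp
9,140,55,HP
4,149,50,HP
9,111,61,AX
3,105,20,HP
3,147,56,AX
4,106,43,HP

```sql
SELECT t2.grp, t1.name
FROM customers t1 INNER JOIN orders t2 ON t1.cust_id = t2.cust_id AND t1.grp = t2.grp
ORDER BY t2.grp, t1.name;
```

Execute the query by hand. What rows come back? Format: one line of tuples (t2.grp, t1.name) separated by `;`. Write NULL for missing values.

(HP, Vik); (HP, Vik)

INNER JOIN keeps only pairs where the ON condition holds.
Matching on t1.cust_id = t2.cust_id AND t1.grp = t2.grp. A NULL in a compared column never satisfies the condition.
Matched pairs: 2.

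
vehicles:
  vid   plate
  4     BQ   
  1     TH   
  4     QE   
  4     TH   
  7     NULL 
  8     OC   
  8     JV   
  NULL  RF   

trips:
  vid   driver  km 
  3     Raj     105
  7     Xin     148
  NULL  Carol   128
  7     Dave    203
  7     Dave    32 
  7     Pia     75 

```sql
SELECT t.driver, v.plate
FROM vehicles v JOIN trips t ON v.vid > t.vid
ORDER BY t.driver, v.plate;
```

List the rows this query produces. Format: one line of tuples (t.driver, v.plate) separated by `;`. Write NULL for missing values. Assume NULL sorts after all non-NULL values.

INNER JOIN keeps only pairs where the ON condition holds.
Matching on v.vid > t.vid. A NULL in a compared column never satisfies the condition.
- v (vid=4) pairs with 1 row(s) of t.
- v (vid=1) has no partner → excluded.
- v (vid=4) pairs with 1 row(s) of t.
- v (vid=4) pairs with 1 row(s) of t.
- v (vid=7) pairs with 1 row(s) of t.
- v (vid=8) pairs with 5 row(s) of t.
- v (vid=8) pairs with 5 row(s) of t.
- v (vid=NULL) has no partner → excluded.

(Dave, JV); (Dave, JV); (Dave, OC); (Dave, OC); (Pia, JV); (Pia, OC); (Raj, BQ); (Raj, JV); (Raj, OC); (Raj, QE); (Raj, TH); (Raj, NULL); (Xin, JV); (Xin, OC)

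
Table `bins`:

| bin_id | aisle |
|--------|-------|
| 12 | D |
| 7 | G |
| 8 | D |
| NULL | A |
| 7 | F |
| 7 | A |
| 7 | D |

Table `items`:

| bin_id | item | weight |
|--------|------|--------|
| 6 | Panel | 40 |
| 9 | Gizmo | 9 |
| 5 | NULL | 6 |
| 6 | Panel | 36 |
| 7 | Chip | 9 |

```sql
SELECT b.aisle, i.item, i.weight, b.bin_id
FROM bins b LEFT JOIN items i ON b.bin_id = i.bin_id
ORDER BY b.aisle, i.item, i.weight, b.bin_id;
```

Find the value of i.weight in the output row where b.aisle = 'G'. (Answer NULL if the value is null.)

9

LEFT JOIN keeps every row from `bins`; unmatched rows get NULL for `items`'s columns.
Matching on b.bin_id = i.bin_id. A NULL in a compared column never satisfies the condition.
Matched pairs: 4; unmatched b rows kept: 3.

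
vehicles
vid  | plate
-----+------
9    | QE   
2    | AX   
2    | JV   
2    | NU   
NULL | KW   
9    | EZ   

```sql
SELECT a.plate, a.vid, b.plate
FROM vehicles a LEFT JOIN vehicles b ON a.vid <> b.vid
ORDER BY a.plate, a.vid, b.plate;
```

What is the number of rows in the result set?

13

LEFT JOIN keeps every row from `vehicles a`; unmatched rows get NULL for `vehicles b`'s columns.
Matching on a.vid <> b.vid. A NULL in a compared column never satisfies the condition.
- a row (vid=9): matches 3 b row(s) → 3 output row(s).
- a row (vid=2): matches 2 b row(s) → 2 output row(s).
- a row (vid=2): matches 2 b row(s) → 2 output row(s).
- a row (vid=2): matches 2 b row(s) → 2 output row(s).
- a row (vid=NULL): no match → kept, b columns NULL.
- a row (vid=9): matches 3 b row(s) → 3 output row(s).
Total: 12 matched + 1 padded = 13 rows.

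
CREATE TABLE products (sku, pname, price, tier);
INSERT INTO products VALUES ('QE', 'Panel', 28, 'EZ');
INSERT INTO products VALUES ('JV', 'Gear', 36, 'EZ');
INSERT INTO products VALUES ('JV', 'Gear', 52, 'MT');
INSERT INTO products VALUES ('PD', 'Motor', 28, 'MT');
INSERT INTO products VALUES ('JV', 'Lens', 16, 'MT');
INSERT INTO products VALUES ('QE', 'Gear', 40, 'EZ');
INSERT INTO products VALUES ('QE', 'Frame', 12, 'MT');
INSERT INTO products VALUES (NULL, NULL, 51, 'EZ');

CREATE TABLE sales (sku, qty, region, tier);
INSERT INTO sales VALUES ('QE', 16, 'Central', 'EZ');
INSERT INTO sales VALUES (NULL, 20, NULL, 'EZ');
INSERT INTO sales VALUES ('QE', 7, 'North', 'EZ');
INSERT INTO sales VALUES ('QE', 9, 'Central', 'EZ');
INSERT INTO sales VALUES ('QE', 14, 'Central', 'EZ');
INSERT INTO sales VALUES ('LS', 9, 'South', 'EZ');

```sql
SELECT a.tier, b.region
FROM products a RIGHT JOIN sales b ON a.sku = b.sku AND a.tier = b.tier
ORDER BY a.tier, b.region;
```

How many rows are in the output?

RIGHT JOIN keeps every row from `sales`; unmatched rows get NULL for `products`'s columns.
Matching on a.sku = b.sku AND a.tier = b.tier. A NULL in a compared column never satisfies the condition.
Matched pairs: 8; unmatched b rows kept: 2.
Total: 8 matched + 2 padded = 10 rows.

10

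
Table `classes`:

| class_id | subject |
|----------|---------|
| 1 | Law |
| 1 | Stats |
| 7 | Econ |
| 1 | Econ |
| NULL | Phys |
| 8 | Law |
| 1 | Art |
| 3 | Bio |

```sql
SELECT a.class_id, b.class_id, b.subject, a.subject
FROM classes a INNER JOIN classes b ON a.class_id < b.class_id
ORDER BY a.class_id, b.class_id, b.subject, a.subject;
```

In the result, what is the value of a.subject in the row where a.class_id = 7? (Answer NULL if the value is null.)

Econ

INNER JOIN keeps only pairs where the ON condition holds.
Matching on a.class_id < b.class_id. A NULL in a compared column never satisfies the condition.
Matched pairs: 15.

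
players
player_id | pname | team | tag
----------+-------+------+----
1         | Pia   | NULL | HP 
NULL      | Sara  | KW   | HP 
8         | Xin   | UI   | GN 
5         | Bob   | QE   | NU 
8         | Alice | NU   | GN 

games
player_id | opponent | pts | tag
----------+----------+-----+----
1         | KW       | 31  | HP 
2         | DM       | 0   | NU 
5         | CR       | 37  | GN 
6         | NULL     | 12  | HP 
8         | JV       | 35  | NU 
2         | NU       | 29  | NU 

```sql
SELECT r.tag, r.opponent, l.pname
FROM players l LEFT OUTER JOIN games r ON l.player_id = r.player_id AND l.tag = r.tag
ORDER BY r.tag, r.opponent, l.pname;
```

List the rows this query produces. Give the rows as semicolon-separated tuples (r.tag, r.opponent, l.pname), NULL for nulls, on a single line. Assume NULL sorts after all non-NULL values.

LEFT JOIN keeps every row from `players`; unmatched rows get NULL for `games`'s columns.
Matching on l.player_id = r.player_id AND l.tag = r.tag. A NULL in a compared column never satisfies the condition.
- player_id=1, tag=HP: 1 matching r row(s), so 1 row(s) emitted.
- player_id=NULL, tag=HP: no r row matches, row kept with r columns NULL.
- player_id=8, tag=GN: no r row matches, row kept with r columns NULL.
- player_id=5, tag=NU: no r row matches, row kept with r columns NULL.
- player_id=8, tag=GN: no r row matches, row kept with r columns NULL.
After projecting and ordering:
r.tag | r.opponent | l.pname
HP | KW | Pia
NULL | NULL | Alice
NULL | NULL | Bob
NULL | NULL | Sara
NULL | NULL | Xin

(HP, KW, Pia); (NULL, NULL, Alice); (NULL, NULL, Bob); (NULL, NULL, Sara); (NULL, NULL, Xin)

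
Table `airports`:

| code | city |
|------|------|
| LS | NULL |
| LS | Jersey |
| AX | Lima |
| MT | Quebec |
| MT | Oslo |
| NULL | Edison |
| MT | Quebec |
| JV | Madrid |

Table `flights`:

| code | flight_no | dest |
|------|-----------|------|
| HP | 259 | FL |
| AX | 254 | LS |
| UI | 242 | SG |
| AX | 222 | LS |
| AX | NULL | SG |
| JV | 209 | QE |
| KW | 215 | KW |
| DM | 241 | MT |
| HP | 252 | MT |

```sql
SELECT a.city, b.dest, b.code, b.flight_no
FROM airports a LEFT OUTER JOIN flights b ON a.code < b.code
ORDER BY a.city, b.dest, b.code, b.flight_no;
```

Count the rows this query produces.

14

LEFT JOIN keeps every row from `airports`; unmatched rows get NULL for `flights`'s columns.
Matching on a.code < b.code. A NULL in a compared column never satisfies the condition.
- a[0] code=LS → 1 match(es) in b → 1 row(s).
- a[1] code=LS → 1 match(es) in b → 1 row(s).
- a[2] code=AX → 6 match(es) in b → 6 row(s).
- a[3] code=MT → 1 match(es) in b → 1 row(s).
- a[4] code=MT → 1 match(es) in b → 1 row(s).
- a[5] code=NULL → no match; kept with NULLs on the b side.
- a[6] code=MT → 1 match(es) in b → 1 row(s).
- a[7] code=JV → 2 match(es) in b → 2 row(s).
Total: 13 matched + 1 padded = 14 rows.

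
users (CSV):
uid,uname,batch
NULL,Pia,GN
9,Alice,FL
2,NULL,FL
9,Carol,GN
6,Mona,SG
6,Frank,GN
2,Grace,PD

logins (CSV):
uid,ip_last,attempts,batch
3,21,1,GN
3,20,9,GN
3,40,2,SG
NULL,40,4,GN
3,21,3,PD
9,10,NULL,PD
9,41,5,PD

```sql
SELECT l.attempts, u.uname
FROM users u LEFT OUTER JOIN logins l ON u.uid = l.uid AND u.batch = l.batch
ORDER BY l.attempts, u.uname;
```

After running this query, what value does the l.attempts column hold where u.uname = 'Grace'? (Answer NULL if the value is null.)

NULL

LEFT JOIN keeps every row from `users`; unmatched rows get NULL for `logins`'s columns.
Matching on u.uid = l.uid AND u.batch = l.batch. A NULL in a compared column never satisfies the condition.
Matched pairs: 0; unmatched u rows kept: 7.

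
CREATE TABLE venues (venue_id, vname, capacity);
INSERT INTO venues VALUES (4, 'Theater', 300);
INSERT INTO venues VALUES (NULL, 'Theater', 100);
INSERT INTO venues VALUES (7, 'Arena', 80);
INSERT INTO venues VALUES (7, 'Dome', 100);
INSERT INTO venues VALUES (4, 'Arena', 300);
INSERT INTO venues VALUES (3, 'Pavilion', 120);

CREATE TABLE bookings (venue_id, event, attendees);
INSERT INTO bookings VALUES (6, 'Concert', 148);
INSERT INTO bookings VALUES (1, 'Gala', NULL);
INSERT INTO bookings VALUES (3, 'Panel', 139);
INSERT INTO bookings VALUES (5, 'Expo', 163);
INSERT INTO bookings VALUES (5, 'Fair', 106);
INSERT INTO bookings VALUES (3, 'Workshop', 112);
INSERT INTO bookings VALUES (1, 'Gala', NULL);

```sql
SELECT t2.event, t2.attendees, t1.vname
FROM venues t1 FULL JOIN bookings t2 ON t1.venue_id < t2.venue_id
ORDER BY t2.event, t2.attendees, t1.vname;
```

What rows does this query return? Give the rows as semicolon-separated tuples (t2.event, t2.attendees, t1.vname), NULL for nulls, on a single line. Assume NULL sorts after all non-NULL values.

FULL OUTER JOIN keeps every row from both sides; unmatched rows get NULL for the other side's columns.
Matching on t1.venue_id < t2.venue_id. A NULL in a compared column never satisfies the condition.
Matched pairs: 9; unmatched t1 rows kept: 3; unmatched t2 rows kept: 4.

(Concert, 148, Arena); (Concert, 148, Pavilion); (Concert, 148, Theater); (Expo, 163, Arena); (Expo, 163, Pavilion); (Expo, 163, Theater); (Fair, 106, Arena); (Fair, 106, Pavilion); (Fair, 106, Theater); (Gala, NULL, NULL); (Gala, NULL, NULL); (Panel, 139, NULL); (Workshop, 112, NULL); (NULL, NULL, Arena); (NULL, NULL, Dome); (NULL, NULL, Theater)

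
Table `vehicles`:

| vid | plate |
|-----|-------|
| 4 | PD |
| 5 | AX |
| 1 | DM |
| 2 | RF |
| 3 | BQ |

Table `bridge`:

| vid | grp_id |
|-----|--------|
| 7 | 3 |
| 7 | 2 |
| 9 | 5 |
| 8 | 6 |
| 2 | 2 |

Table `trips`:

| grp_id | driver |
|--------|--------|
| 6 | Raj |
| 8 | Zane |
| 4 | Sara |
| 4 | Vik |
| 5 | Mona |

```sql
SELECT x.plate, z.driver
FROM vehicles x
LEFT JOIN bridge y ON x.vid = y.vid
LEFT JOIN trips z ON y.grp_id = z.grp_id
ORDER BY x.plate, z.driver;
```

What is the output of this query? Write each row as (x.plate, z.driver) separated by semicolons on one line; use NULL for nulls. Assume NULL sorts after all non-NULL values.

(AX, NULL); (BQ, NULL); (DM, NULL); (PD, NULL); (RF, NULL)

Evaluate left to right. First `vehicles x LEFT JOIN bridge y` on vid: 5 row(s).
Then LEFT JOIN `trips z` on grp_id: each of those 5 rows is kept; rows whose y.grp_id has no match in z get NULL for z's columns.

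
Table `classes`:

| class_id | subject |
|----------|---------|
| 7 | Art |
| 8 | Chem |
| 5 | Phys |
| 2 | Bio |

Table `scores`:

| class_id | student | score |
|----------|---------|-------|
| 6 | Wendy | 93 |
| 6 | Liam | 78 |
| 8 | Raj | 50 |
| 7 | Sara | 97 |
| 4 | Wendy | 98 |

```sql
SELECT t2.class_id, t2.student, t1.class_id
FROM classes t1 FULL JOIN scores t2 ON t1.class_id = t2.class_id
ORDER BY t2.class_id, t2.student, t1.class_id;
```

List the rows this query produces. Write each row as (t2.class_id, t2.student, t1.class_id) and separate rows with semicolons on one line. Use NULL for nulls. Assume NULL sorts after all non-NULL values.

(4, Wendy, NULL); (6, Liam, NULL); (6, Wendy, NULL); (7, Sara, 7); (8, Raj, 8); (NULL, NULL, 2); (NULL, NULL, 5)

FULL OUTER JOIN keeps every row from both sides; unmatched rows get NULL for the other side's columns.
Matching on t1.class_id = t2.class_id.
- class_id=7: 1 matching t2 row(s), so 1 row(s) emitted.
- class_id=8: 1 matching t2 row(s), so 1 row(s) emitted.
- class_id=5: no t2 row matches, row kept with t2 columns NULL.
- class_id=2: no t2 row matches, row kept with t2 columns NULL.
- plus 3 unmatched t2 row(s), each kept with NULL t1 columns.
After projecting and ordering:
t2.class_id | t2.student | t1.class_id
4 | Wendy | NULL
6 | Liam | NULL
6 | Wendy | NULL
7 | Sara | 7
8 | Raj | 8
NULL | NULL | 2
NULL | NULL | 5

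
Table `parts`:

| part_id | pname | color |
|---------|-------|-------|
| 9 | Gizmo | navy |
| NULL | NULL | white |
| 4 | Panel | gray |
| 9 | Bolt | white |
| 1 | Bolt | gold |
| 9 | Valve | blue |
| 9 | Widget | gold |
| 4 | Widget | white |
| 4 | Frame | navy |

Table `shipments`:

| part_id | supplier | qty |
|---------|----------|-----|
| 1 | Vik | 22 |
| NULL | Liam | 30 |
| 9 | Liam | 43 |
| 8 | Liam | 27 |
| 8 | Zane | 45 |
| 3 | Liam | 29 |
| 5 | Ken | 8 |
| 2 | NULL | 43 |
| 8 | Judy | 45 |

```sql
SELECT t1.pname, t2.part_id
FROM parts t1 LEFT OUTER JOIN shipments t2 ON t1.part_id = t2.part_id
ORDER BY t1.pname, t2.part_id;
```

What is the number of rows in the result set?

LEFT JOIN keeps every row from `parts`; unmatched rows get NULL for `shipments`'s columns.
Matching on t1.part_id = t2.part_id. A NULL in a compared column never satisfies the condition.
Matched pairs: 5; unmatched t1 rows kept: 4.
Total: 5 matched + 4 padded = 9 rows.

9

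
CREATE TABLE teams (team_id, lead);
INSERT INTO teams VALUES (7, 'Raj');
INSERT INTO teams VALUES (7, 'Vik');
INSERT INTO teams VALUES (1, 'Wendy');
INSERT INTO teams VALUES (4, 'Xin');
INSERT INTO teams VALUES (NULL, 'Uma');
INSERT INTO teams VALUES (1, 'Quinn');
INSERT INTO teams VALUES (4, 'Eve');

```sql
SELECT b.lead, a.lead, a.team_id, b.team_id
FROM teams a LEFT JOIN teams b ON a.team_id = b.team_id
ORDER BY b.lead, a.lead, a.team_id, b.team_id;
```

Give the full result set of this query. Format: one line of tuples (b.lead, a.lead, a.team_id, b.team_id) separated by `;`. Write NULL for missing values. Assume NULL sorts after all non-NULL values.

LEFT JOIN keeps every row from `teams a`; unmatched rows get NULL for `teams b`'s columns.
Matching on a.team_id = b.team_id. A NULL in a compared column never satisfies the condition.
Matched pairs: 12; unmatched a rows kept: 1.

(Eve, Eve, 4, 4); (Eve, Xin, 4, 4); (Quinn, Quinn, 1, 1); (Quinn, Wendy, 1, 1); (Raj, Raj, 7, 7); (Raj, Vik, 7, 7); (Vik, Raj, 7, 7); (Vik, Vik, 7, 7); (Wendy, Quinn, 1, 1); (Wendy, Wendy, 1, 1); (Xin, Eve, 4, 4); (Xin, Xin, 4, 4); (NULL, Uma, NULL, NULL)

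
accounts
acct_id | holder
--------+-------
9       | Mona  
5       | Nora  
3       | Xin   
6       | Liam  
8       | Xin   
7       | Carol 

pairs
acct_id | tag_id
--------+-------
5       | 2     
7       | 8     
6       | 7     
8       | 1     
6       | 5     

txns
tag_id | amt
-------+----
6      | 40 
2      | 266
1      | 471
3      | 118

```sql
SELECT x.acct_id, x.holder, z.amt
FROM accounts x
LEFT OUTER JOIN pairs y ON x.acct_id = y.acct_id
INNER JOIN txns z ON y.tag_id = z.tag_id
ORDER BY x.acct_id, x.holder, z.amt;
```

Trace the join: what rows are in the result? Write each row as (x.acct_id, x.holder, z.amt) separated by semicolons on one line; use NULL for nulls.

(5, Nora, 266); (8, Xin, 471)

Joins associate left-to-right: accounts LEFT JOIN pairs on acct_id gives 7 intermediate row(s).
Then INNER JOIN `txns z` on tag_id: keep only rows whose y.tag_id appears in z.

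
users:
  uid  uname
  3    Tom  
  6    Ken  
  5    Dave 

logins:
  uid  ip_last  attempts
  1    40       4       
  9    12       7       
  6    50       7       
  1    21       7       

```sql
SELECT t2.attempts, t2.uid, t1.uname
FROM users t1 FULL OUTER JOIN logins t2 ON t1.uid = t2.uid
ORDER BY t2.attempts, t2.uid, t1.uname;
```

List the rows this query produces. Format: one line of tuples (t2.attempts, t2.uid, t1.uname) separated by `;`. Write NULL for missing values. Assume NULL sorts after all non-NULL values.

FULL OUTER JOIN keeps every row from both sides; unmatched rows get NULL for the other side's columns.
Matching on t1.uid = t2.uid.
- t1 row (uid=3): no match → kept, t2 columns NULL.
- t1 row (uid=6): matches 1 t2 row(s) → 1 output row(s).
- t1 row (uid=5): no match → kept, t2 columns NULL.
- plus 3 unmatched t2 row(s), each kept with NULL t1 columns.
After projecting and ordering:
t2.attempts | t2.uid | t1.uname
4 | 1 | NULL
7 | 1 | NULL
7 | 6 | Ken
7 | 9 | NULL
NULL | NULL | Dave
NULL | NULL | Tom

(4, 1, NULL); (7, 1, NULL); (7, 6, Ken); (7, 9, NULL); (NULL, NULL, Dave); (NULL, NULL, Tom)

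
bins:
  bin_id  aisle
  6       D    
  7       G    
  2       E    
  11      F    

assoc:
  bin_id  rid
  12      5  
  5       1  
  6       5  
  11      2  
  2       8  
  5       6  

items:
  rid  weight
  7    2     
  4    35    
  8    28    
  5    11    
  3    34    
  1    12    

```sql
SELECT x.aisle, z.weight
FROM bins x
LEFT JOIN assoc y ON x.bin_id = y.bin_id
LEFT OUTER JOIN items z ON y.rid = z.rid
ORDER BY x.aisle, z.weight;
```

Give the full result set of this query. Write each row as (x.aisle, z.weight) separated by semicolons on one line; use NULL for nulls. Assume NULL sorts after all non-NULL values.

Evaluate left to right. First `bins x LEFT JOIN assoc y` on bin_id: 4 row(s).
Then LEFT JOIN `items z` on rid: each of those 4 rows is kept; rows whose y.rid has no match in z get NULL for z's columns.

(D, 11); (E, 28); (F, NULL); (G, NULL)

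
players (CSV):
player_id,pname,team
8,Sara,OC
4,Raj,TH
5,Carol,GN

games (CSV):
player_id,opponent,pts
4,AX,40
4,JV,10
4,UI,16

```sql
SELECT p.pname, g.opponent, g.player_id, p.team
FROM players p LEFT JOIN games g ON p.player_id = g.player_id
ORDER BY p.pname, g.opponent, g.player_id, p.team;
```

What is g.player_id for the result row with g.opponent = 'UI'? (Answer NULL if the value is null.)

4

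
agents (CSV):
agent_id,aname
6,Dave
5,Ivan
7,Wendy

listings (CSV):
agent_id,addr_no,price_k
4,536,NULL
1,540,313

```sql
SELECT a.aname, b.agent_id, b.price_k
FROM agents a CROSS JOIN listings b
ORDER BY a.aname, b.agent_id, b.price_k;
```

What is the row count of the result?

6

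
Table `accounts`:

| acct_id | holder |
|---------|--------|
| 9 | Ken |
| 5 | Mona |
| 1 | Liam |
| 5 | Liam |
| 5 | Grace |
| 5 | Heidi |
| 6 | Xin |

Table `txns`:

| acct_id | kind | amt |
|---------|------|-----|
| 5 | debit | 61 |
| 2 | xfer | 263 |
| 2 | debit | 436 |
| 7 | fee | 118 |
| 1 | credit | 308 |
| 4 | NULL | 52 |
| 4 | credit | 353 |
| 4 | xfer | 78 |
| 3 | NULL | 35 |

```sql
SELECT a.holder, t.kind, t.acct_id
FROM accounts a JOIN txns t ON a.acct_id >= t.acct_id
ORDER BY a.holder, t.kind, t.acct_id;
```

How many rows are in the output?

50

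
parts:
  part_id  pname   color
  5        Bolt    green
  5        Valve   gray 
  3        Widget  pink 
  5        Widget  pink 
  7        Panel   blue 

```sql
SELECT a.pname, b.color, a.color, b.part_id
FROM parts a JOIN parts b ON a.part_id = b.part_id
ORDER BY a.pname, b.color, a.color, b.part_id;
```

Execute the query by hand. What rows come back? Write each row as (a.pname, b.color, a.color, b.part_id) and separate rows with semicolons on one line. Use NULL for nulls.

INNER JOIN keeps only pairs where the ON condition holds.
Matching on a.part_id = b.part_id.
- part_id=5: 3 matching b row(s), so 3 row(s) emitted.
- part_id=5: 3 matching b row(s), so 3 row(s) emitted.
- part_id=3: 1 matching b row(s), so 1 row(s) emitted.
- part_id=5: 3 matching b row(s), so 3 row(s) emitted.
- part_id=7: 1 matching b row(s), so 1 row(s) emitted.

(Bolt, gray, green, 5); (Bolt, green, green, 5); (Bolt, pink, green, 5); (Panel, blue, blue, 7); (Valve, gray, gray, 5); (Valve, green, gray, 5); (Valve, pink, gray, 5); (Widget, gray, pink, 5); (Widget, green, pink, 5); (Widget, pink, pink, 3); (Widget, pink, pink, 5)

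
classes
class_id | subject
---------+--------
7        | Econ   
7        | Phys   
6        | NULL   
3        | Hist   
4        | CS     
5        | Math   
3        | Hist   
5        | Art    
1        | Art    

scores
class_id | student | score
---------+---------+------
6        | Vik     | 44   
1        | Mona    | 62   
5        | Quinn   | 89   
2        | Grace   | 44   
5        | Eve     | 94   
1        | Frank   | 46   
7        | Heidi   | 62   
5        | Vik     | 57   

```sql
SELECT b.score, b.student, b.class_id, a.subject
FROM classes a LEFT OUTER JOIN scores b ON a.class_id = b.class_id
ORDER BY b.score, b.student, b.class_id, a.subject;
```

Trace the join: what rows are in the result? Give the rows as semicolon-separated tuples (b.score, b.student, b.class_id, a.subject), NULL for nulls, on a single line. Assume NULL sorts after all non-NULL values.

(44, Vik, 6, NULL); (46, Frank, 1, Art); (57, Vik, 5, Art); (57, Vik, 5, Math); (62, Heidi, 7, Econ); (62, Heidi, 7, Phys); (62, Mona, 1, Art); (89, Quinn, 5, Art); (89, Quinn, 5, Math); (94, Eve, 5, Art); (94, Eve, 5, Math); (NULL, NULL, NULL, CS); (NULL, NULL, NULL, Hist); (NULL, NULL, NULL, Hist)

LEFT JOIN keeps every row from `classes`; unmatched rows get NULL for `scores`'s columns.
Matching on a.class_id = b.class_id.
- a (class_id=7) pairs with 1 row(s) of b.
- a (class_id=7) pairs with 1 row(s) of b.
- a (class_id=6) pairs with 1 row(s) of b.
- a (class_id=3) has no partner → padded with NULL.
- a (class_id=4) has no partner → padded with NULL.
- a (class_id=5) pairs with 3 row(s) of b.
- a (class_id=3) has no partner → padded with NULL.
- a (class_id=5) pairs with 3 row(s) of b.
- a (class_id=1) pairs with 2 row(s) of b.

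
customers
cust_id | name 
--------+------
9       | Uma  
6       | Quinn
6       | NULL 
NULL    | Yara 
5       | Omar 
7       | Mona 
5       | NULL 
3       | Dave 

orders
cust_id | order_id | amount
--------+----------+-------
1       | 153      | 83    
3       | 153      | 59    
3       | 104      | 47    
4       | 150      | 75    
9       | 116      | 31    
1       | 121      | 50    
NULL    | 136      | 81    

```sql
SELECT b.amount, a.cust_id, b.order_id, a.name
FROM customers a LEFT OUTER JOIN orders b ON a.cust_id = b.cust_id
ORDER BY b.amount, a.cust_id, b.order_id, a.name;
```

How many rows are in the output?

LEFT JOIN keeps every row from `customers`; unmatched rows get NULL for `orders`'s columns.
Matching on a.cust_id = b.cust_id. A NULL in a compared column never satisfies the condition.
- a (cust_id=9) pairs with 1 row(s) of b.
- a (cust_id=6) has no partner → padded with NULL.
- a (cust_id=6) has no partner → padded with NULL.
- a (cust_id=NULL) has no partner → padded with NULL.
- a (cust_id=5) has no partner → padded with NULL.
- a (cust_id=7) has no partner → padded with NULL.
- a (cust_id=5) has no partner → padded with NULL.
- a (cust_id=3) pairs with 2 row(s) of b.
Total: 3 matched + 6 padded = 9 rows.

9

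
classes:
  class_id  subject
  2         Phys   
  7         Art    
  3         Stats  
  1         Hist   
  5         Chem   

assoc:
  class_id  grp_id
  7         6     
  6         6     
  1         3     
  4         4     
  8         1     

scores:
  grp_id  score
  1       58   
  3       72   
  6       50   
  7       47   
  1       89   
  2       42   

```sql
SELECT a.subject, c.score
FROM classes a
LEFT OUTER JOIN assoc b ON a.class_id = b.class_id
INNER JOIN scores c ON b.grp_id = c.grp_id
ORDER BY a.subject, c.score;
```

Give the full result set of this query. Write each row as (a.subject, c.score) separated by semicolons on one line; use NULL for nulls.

(Art, 50); (Hist, 72)

Joins associate left-to-right: classes LEFT JOIN assoc on class_id gives 5 intermediate row(s).
Then INNER JOIN `scores c` on grp_id: keep only rows whose b.grp_id appears in c.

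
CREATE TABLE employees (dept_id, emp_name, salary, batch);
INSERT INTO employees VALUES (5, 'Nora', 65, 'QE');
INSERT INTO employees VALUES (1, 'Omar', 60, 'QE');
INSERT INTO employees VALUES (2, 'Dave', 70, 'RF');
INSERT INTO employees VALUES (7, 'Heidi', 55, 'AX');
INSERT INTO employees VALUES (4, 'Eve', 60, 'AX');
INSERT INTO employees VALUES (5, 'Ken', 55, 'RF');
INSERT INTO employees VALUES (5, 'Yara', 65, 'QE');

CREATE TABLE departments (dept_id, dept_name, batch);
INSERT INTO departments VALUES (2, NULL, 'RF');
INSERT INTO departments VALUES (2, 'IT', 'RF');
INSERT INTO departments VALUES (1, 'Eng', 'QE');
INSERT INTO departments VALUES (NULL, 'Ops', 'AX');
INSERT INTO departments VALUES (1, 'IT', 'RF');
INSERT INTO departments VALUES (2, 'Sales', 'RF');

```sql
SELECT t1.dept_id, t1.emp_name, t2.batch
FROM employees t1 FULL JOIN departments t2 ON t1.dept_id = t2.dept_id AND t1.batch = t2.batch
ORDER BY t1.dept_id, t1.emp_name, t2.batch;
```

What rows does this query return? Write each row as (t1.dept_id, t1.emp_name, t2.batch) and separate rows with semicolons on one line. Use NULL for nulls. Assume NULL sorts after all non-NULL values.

(1, Omar, QE); (2, Dave, RF); (2, Dave, RF); (2, Dave, RF); (4, Eve, NULL); (5, Ken, NULL); (5, Nora, NULL); (5, Yara, NULL); (7, Heidi, NULL); (NULL, NULL, AX); (NULL, NULL, RF)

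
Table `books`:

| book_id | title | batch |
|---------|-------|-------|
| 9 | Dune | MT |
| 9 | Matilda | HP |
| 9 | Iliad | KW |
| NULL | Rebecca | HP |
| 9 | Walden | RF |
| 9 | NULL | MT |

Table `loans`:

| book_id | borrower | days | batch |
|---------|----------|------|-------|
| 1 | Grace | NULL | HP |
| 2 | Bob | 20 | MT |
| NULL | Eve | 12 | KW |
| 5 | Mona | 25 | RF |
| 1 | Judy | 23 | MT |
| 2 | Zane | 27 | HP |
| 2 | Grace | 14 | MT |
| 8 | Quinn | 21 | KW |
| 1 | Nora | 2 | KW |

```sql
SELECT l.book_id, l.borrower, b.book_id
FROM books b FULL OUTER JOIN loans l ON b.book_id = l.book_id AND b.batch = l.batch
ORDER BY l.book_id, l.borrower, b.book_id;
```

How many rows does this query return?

FULL OUTER JOIN keeps every row from both sides; unmatched rows get NULL for the other side's columns.
Matching on b.book_id = l.book_id AND b.batch = l.batch. A NULL in a compared column never satisfies the condition.
- b[0] book_id=9, batch=MT → no match; kept with NULLs on the l side.
- b[1] book_id=9, batch=HP → no match; kept with NULLs on the l side.
- b[2] book_id=9, batch=KW → no match; kept with NULLs on the l side.
- b[3] book_id=NULL, batch=HP → no match; kept with NULLs on the l side.
- b[4] book_id=9, batch=RF → no match; kept with NULLs on the l side.
- b[5] book_id=9, batch=MT → no match; kept with NULLs on the l side.
- plus 9 unmatched l row(s), each kept with NULL b columns.
Total: 0 matched + 15 padded = 15 rows.

15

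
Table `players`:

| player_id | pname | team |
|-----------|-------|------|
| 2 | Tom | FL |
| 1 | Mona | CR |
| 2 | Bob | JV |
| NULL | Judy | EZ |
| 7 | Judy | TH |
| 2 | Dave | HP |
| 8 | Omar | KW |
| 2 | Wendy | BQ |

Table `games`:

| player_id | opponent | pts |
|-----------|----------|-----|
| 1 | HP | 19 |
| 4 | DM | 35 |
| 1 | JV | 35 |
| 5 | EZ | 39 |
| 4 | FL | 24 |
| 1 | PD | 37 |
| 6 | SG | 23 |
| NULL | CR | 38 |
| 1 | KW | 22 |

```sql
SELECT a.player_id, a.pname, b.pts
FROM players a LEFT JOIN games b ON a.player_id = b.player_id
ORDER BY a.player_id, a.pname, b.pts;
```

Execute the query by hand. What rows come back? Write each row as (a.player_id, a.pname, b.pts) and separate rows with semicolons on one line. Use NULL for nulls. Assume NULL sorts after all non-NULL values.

LEFT JOIN keeps every row from `players`; unmatched rows get NULL for `games`'s columns.
Matching on a.player_id = b.player_id. A NULL in a compared column never satisfies the condition.
- a (player_id=2) has no partner → padded with NULL.
- a (player_id=1) pairs with 4 row(s) of b.
- a (player_id=2) has no partner → padded with NULL.
- a (player_id=NULL) has no partner → padded with NULL.
- a (player_id=7) has no partner → padded with NULL.
- a (player_id=2) has no partner → padded with NULL.
- a (player_id=8) has no partner → padded with NULL.
- a (player_id=2) has no partner → padded with NULL.

(1, Mona, 19); (1, Mona, 22); (1, Mona, 35); (1, Mona, 37); (2, Bob, NULL); (2, Dave, NULL); (2, Tom, NULL); (2, Wendy, NULL); (7, Judy, NULL); (8, Omar, NULL); (NULL, Judy, NULL)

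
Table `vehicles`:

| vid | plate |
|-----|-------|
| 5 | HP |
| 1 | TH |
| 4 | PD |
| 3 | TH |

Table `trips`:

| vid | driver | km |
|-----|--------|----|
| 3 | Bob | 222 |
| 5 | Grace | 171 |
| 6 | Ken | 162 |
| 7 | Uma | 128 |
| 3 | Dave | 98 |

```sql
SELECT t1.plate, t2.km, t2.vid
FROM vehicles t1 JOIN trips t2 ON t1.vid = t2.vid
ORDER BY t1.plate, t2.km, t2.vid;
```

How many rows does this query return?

INNER JOIN keeps only pairs where the ON condition holds.
Matching on t1.vid = t2.vid.
- vid=5: 1 matching t2 row(s), so 1 row(s) emitted.
- vid=1: no matching t2 row, dropped.
- vid=4: no matching t2 row, dropped.
- vid=3: 2 matching t2 row(s), so 2 row(s) emitted.
Total: 3 rows.

3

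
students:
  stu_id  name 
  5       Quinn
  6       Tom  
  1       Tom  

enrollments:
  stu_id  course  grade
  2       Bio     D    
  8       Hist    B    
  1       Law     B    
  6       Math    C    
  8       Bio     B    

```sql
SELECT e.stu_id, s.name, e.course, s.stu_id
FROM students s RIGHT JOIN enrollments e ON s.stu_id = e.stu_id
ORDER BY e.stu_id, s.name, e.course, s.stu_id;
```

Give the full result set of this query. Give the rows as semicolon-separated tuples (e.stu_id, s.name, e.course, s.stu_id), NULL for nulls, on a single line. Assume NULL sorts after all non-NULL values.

(1, Tom, Law, 1); (2, NULL, Bio, NULL); (6, Tom, Math, 6); (8, NULL, Bio, NULL); (8, NULL, Hist, NULL)

RIGHT JOIN keeps every row from `enrollments`; unmatched rows get NULL for `students`'s columns.
Matching on s.stu_id = e.stu_id.
- s[0] stu_id=5 → no match.
- s[1] stu_id=6 → 1 match(es) in e → 1 row(s).
- s[2] stu_id=1 → 1 match(es) in e → 1 row(s).
- 3 row(s) from e found no s partner → padded with NULL.
After projecting and ordering:
e.stu_id | s.name | e.course | s.stu_id
1 | Tom | Law | 1
2 | NULL | Bio | NULL
6 | Tom | Math | 6
8 | NULL | Bio | NULL
8 | NULL | Hist | NULL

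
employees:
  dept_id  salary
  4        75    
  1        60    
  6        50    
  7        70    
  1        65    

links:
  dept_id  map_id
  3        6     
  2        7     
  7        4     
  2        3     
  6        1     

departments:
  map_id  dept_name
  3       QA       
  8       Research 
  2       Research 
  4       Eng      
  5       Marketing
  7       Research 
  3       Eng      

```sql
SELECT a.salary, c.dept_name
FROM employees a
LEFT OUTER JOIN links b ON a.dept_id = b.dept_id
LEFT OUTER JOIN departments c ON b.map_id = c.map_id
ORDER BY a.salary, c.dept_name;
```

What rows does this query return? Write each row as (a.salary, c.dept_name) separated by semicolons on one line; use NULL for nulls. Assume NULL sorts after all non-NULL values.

Joins associate left-to-right: employees LEFT JOIN links on dept_id gives 5 intermediate row(s).
Then LEFT JOIN `departments c` on map_id: each of those 5 rows is kept; rows whose b.map_id has no match in c get NULL for c's columns.

(50, NULL); (60, NULL); (65, NULL); (70, Eng); (75, NULL)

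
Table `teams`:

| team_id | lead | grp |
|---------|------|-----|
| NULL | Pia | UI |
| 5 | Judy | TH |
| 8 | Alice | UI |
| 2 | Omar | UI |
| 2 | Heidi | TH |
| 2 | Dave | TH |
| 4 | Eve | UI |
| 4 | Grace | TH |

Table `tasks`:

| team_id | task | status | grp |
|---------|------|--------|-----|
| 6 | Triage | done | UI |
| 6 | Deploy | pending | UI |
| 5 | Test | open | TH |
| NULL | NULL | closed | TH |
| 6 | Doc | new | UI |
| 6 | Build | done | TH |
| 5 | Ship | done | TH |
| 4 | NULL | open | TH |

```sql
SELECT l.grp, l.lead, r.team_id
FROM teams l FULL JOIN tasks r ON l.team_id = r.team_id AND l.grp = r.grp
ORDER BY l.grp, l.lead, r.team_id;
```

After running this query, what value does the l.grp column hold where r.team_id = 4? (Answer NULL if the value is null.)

FULL OUTER JOIN keeps every row from both sides; unmatched rows get NULL for the other side's columns.
Matching on l.team_id = r.team_id AND l.grp = r.grp. A NULL in a compared column never satisfies the condition.
- l[0] team_id=NULL, grp=UI → no match; kept with NULLs on the r side.
- l[1] team_id=5, grp=TH → 2 match(es) in r → 2 row(s).
- l[2] team_id=8, grp=UI → no match; kept with NULLs on the r side.
- l[3] team_id=2, grp=UI → no match; kept with NULLs on the r side.
- l[4] team_id=2, grp=TH → no match; kept with NULLs on the r side.
- l[5] team_id=2, grp=TH → no match; kept with NULLs on the r side.
- l[6] team_id=4, grp=UI → no match; kept with NULLs on the r side.
- l[7] team_id=4, grp=TH → 1 match(es) in r → 1 row(s).
- plus 5 unmatched r row(s), each kept with NULL l columns.

TH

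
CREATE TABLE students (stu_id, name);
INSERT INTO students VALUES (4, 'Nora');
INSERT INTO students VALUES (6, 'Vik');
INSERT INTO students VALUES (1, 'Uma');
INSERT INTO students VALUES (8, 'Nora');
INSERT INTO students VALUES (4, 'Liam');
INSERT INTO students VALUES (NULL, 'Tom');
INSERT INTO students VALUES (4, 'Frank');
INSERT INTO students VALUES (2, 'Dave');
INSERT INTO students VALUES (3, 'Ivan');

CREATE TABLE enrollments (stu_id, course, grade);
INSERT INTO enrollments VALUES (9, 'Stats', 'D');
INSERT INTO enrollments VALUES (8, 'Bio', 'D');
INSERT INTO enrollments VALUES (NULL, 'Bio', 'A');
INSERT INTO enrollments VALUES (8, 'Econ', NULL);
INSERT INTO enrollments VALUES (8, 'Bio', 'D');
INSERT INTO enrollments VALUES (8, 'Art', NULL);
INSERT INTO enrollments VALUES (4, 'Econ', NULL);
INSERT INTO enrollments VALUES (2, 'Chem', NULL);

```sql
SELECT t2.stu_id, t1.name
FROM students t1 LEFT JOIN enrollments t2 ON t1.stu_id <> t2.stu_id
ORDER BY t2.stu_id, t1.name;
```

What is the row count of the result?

LEFT JOIN keeps every row from `students`; unmatched rows get NULL for `enrollments`'s columns.
Matching on t1.stu_id <> t2.stu_id. A NULL in a compared column never satisfies the condition.
- stu_id=4: 6 matching t2 row(s), so 6 row(s) emitted.
- stu_id=6: 7 matching t2 row(s), so 7 row(s) emitted.
- stu_id=1: 7 matching t2 row(s), so 7 row(s) emitted.
- stu_id=8: 3 matching t2 row(s), so 3 row(s) emitted.
- stu_id=4: 6 matching t2 row(s), so 6 row(s) emitted.
- stu_id=NULL: no t2 row matches, row kept with t2 columns NULL.
- stu_id=4: 6 matching t2 row(s), so 6 row(s) emitted.
- stu_id=2: 6 matching t2 row(s), so 6 row(s) emitted.
- stu_id=3: 7 matching t2 row(s), so 7 row(s) emitted.
Total: 48 matched + 1 padded = 49 rows.

49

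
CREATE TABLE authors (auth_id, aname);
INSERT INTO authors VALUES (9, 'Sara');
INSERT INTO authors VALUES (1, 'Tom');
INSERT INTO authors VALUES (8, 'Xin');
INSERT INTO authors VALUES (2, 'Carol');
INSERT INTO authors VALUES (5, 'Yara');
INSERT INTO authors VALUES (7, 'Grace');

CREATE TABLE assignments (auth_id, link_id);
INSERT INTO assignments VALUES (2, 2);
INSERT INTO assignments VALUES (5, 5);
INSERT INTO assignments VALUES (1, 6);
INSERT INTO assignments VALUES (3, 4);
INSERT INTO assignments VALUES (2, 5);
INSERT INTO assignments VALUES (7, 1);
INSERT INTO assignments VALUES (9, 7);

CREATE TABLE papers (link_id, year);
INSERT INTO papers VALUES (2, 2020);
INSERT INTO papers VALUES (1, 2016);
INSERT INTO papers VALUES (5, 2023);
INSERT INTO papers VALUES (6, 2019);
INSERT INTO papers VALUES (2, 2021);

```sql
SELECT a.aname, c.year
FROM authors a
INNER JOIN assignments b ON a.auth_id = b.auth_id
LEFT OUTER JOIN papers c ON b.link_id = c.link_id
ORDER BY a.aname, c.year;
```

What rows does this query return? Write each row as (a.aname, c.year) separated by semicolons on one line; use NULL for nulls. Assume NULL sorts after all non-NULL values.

(Carol, 2020); (Carol, 2021); (Carol, 2023); (Grace, 2016); (Sara, NULL); (Tom, 2019); (Yara, 2023)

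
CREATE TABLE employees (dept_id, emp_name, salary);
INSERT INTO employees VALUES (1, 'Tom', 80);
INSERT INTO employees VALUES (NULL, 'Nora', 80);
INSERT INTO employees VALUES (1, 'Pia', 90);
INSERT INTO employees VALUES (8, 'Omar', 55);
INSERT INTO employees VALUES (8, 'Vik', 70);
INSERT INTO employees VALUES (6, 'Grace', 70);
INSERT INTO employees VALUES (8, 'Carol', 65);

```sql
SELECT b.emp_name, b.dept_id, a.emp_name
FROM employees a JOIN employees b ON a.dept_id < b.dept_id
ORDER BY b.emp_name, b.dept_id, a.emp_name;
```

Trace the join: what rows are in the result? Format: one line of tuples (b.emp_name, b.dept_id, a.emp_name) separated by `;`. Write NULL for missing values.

INNER JOIN keeps only pairs where the ON condition holds.
Matching on a.dept_id < b.dept_id. A NULL in a compared column never satisfies the condition.
- a row (dept_id=1): matches 4 b row(s) → 4 output row(s).
- a row (dept_id=NULL): no match → dropped.
- a row (dept_id=1): matches 4 b row(s) → 4 output row(s).
- a row (dept_id=8): no match → dropped.
- a row (dept_id=8): no match → dropped.
- a row (dept_id=6): matches 3 b row(s) → 3 output row(s).
- a row (dept_id=8): no match → dropped.

(Carol, 8, Grace); (Carol, 8, Pia); (Carol, 8, Tom); (Grace, 6, Pia); (Grace, 6, Tom); (Omar, 8, Grace); (Omar, 8, Pia); (Omar, 8, Tom); (Vik, 8, Grace); (Vik, 8, Pia); (Vik, 8, Tom)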